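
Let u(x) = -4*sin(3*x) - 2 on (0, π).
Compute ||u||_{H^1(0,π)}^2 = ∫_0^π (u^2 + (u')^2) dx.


||u||_{H^1(0,π)}^2 = 32/3 + 84*π

u'(x) = -12*cos(3*x).
Expand u² and (u')² and integrate term by term on (0, π), using: for integers n ≥ 1, ∫_0^π sin²(nx) dx = ∫_0^π cos²(nx) dx = π/2; for n ≠ n', ∫_0^π sin(nx)sin(n'x) dx = ∫_0^π cos(nx)cos(n'x) dx = 0; and by product-to-sum, ∫_0^π sin(nx)cos(n'x) dx = ½∫_0^π [sin((n+n')x) + sin((n−n')x)] dx, which is 0 when n+n' is even and 2n/(n²−n'²) when n+n' is odd (it need not vanish on (0, π)). For the constant mode: ∫_0^π 1 dx = π, ∫_0^π cos(nx) dx = 0, ∫_0^π sin(nx) dx = (1−(−1)^n)/n.
  u² squared terms: (-2)²·∫1 dx = 4·π = 4*π;  (-4)²·∫sin(3x)² dx = 16·π/2 = 8*π.
  u² cross terms: 2·(-2)·(-4)·∫1·sin(3x) dx = 16·(2/3) = 32/3.
  So ∫_0^π u² dx = 4*π + 8*π + 32/3 = 32/3 + 12*π.
  (u')² squared terms: (-12)²·∫cos(3x)² dx = 144·π/2 = 72*π.
  So ∫_0^π (u')² dx = 72*π.
||u||_{H^1}^2 = (32/3 + 12*π) + (72*π) = 32/3 + 84*π.


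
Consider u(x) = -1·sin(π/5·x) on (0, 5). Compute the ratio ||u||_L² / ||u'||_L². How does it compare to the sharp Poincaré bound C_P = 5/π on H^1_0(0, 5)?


||u||_L² / ||u'||_L² = 5/π = C_P.

u(x) = -1·sin(π/5·x), so u'(x) = -π*cos(π*x/5)/5.
Writing u(x) = A·sin(kπx/L) with A = -1 and k = 1, use ∫_0^L sin²(kπx/L) dx = L/2 and ∫_0^L cos²(kπx/L) dx = L/2.
u² = 1·sin²(π/5·x) and (u')² = π^2/25·cos²(π/5·x), and each of sin², cos² integrates to L/2 = 5/2 over (0, 5).
∫_0^5 u² dx = 5/2, so ||u||_L² = sqrt(10)/2.
∫_0^5 (u')² dx = π^2/10, so ||u'||_L² = sqrt(10)*π/10.
Ratio ||u||_L² / ||u'||_L² = 5/π.
Sharp Poincaré constant on H^1_0(0, 5) is C_P = L/π = 5/π, achieved by sin(π/5·x).
This is the k = 1 eigenfunction (up to amplitude), so the ratio equals the sharp Poincaré constant exactly.


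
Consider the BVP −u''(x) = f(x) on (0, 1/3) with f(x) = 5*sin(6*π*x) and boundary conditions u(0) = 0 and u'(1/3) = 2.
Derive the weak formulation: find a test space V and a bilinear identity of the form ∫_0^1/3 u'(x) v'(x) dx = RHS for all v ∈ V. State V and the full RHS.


V = {v ∈ H^1(0, 1/3) : v(0) = 0} (test functions vanish at x = 0 where u is specified); weak form: ∫_0^1/3 u'v' dx = ∫_0^1/3 (5*sin(6*π*x)) v dx + 2·v(1/3) for all v ∈ V.

Multiply both sides by a test function v and integrate from 0 to 1/3:
  ∫_0^1/3 −u''(x) v(x) dx = ∫_0^1/3 f(x) v(x) dx.
Integrate the LHS by parts once:
  ∫_0^1/3 −u'' v dx = −[u'(x) v(x)]_0^1/3 + ∫_0^1/3 u'(x) v'(x) dx.
Thus ∫_0^1/3 u'(x) v'(x) dx = ∫_0^1/3 f(x) v(x) dx + [u'(x) v(x)]_0^1/3.
Choose V so that boundary terms are either known or forced to vanish.
Mixed BC: u(0) = 0 (Dirichlet) and u'(1/3) = 2 (Neumann). Define V = {v ∈ H^1(0, 1/3) : v(0) = 0}. Then [u' v]_0^1/3 = u'(1/3)·v(1/3) − u'(0)·0 = 2·v(1/3).
Weak formulation: find u (satisfying any essential BC) such that ∫_0^1/3 u'(x) v'(x) dx = ∫_0^1/3 f v dx + 2·v(1/3) for all v ∈ V (Dirichlet at 0 absorbed into V; Neumann datum at x = 1/3 contributes the boundary term).
Substituting f(x) = 5*sin(6*π*x), the right-hand side is ∫_0^1/3 (5*sin(6*π*x)) v dx + 2·v(1/3).


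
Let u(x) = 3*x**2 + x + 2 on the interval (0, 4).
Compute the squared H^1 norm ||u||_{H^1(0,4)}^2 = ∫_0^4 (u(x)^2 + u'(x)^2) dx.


||u||_{H^1}^2 = 51308/15

The H^1 norm (squared) on an interval (0, L) is
  ||u||_{H^1}^2 = ∫_0^L u(x)^2 dx + ∫_0^L u'(x)^2 dx.
Compute u'(x) = 6*x + 1.
Then u(x)^2 = 9*x**4 + 6*x**3 + 13*x**2 + 4*x + 4 and u'(x)^2 = 36*x**2 + 12*x + 1.
Integrate each monomial from 0 to 4 using ∫_0^4 c·x^n dx = c·4^(n+1)/(n+1):
  ∫_0^4 u(x)^2 dx = ∫_0^4 (9*x^4 + 6*x^3 + 13*x^2 + 4*x + 4) dx. Term by term:
    ∫_0^4 9*x^4 dx = 9216/5;  ∫_0^4 6*x^3 dx = 384;  ∫_0^4 13*x^2 dx = 832/3;
    ∫_0^4 4*x dx = 32;  ∫_0^4 4 dx = 16.
  Sum: 9216/5 + 384 + 832/3 + 32 + 16 = 38288/15.
  ∫_0^4 u'(x)^2 dx = ∫_0^4 (36*x^2 + 12*x + 1) dx. Term by term:
    ∫_0^4 36*x^2 dx = 768;  ∫_0^4 12*x dx = 96;  ∫_0^4 1 dx = 4.
  Sum: 768 + 96 + 4 = 868.
Adding: ||u||_{H^1}^2 = 38288/15 + 868 = 51308/15.


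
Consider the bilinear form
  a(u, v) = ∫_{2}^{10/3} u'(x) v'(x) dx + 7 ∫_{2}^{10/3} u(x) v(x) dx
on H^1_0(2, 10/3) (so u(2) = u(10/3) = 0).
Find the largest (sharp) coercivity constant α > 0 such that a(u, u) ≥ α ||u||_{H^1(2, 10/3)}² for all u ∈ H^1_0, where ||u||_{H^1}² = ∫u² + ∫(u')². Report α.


α = 1

Coercivity of a(·,·) on H^1_0(2, 10/3) means a(u, u) ≥ α ||u||_{H^1}² for every u ∈ H^1_0.
The interval has length L = 4/3, and Poincaré/coercivity depend only on L. Here a(u, u) = ∫(u')² + (7)·∫u².
Here c = 7 ≥ 1, so a(u,u) = ∫(u')² + c∫u² ≥ ∫(u')² + ∫u² = ||u||_{H^1}², i.e. α = 1 works. No larger α is possible: a(u,u) ≥ α||u||_{H^1}² means (1−α)∫(u')² ≥ (α−c)∫u², and for the modes u_n = sin(nπ(x−x₀)/L) (x₀ the left endpoint) one has ∫u_n²/∫(u_n')² = (L/(nπ))² → 0, so a(u_n,u_n)/||u_n||_{H^1}² → 1. Hence the optimal constant is α = 1.
Therefore α = 1.


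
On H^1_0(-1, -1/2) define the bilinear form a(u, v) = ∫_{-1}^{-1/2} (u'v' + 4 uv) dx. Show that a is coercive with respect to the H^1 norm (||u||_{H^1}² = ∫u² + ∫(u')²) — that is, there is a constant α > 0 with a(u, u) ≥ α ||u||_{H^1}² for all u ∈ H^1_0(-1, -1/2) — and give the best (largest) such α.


α = 1

Coercivity of a(·,·) on H^1_0(-1, -1/2) means a(u, u) ≥ α ||u||_{H^1}² for every u ∈ H^1_0.
The interval has length L = 1/2, and Poincaré/coercivity depend only on L. Here a(u, u) = ∫(u')² + (4)·∫u².
Here c = 4 ≥ 1, so a(u,u) = ∫(u')² + c∫u² ≥ ∫(u')² + ∫u² = ||u||_{H^1}², i.e. α = 1 works. No larger α is possible: a(u,u) ≥ α||u||_{H^1}² means (1−α)∫(u')² ≥ (α−c)∫u², and for the modes u_n = sin(nπ(x−x₀)/L) (x₀ the left endpoint) one has ∫u_n²/∫(u_n')² = (L/(nπ))² → 0, so a(u_n,u_n)/||u_n||_{H^1}² → 1. Hence the optimal constant is α = 1.
Therefore α = 1.


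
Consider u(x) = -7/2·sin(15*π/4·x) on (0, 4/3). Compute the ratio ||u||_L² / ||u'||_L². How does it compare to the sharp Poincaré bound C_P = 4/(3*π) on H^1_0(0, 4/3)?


||u||_L² / ||u'||_L² = 4/(15*π) < C_P = 4/(3*π).

u(x) = -7/2·sin(15*π/4·x), so u'(x) = -105*π*cos(15*π*x/4)/8.
Writing u(x) = A·sin(kπx/L) with A = -7/2 and k = 5, use ∫_0^L sin²(kπx/L) dx = L/2 and ∫_0^L cos²(kπx/L) dx = L/2.
u² = 49/4·sin²(15*π/4·x) and (u')² = 11025*π^2/64·cos²(15*π/4·x), and each of sin², cos² integrates to L/2 = 2/3 over (0, 4/3).
∫_0^4/3 u² dx = 49/6, so ||u||_L² = 7*sqrt(6)/6.
∫_0^4/3 (u')² dx = 3675*π^2/32, so ||u'||_L² = 35*sqrt(6)*π/8.
Ratio ||u||_L² / ||u'||_L² = 4/(15*π).
Sharp Poincaré constant on H^1_0(0, 4/3) is C_P = L/π = 4/(3*π), achieved by sin(3*π/4·x).
This is the k = 5 harmonic; the ratio L/(kπ) is strictly less than C_P = L/π, consistent with the sharp inequality ||u||_L² ≤ C_P ||u'||_L².


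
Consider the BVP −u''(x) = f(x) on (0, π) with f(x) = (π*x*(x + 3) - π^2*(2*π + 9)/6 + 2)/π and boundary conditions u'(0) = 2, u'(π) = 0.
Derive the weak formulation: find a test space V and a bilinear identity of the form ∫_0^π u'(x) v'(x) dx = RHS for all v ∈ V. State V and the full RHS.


V = H^1(0, π) (v unrestricted at boundary; u is determined up to an additive constant); weak form: ∫_0^π u'v' dx = ∫_0^π ((π*x*(x + 3) - π^2*(2*π + 9)/6 + 2)/π) v dx − 2·v(0) for all v ∈ V.

Multiply both sides by a test function v and integrate from 0 to π:
  ∫_0^π −u''(x) v(x) dx = ∫_0^π f(x) v(x) dx.
Integrate the LHS by parts once:
  ∫_0^π −u'' v dx = −[u'(x) v(x)]_0^π + ∫_0^π u'(x) v'(x) dx.
Thus ∫_0^π u'(x) v'(x) dx = ∫_0^π f(x) v(x) dx + [u'(x) v(x)]_0^π.
Choose V so that boundary terms are either known or forced to vanish.
u has inhomogeneous Neumann u'(0) = 2, u'(π) = 0. [u' v]_0^π = (0)·v(π) − (2)·v(0) = − 2·v(0). Take V = H^1(0, π); boundary term becomes part of RHS.
Weak formulation: find u (satisfying any essential BC) such that ∫_0^π u'(x) v'(x) dx = ∫_0^π f v dx − 2·v(0) for all v ∈ V (Neumann data are natural BCs: they enter the RHS as boundary terms).
Substituting f(x) = (π*x*(x + 3) - π^2*(2*π + 9)/6 + 2)/π, the right-hand side is ∫_0^π ((π*x*(x + 3) - π^2*(2*π + 9)/6 + 2)/π) v dx − 2·v(0).
Compatibility check (pure Neumann): taking v ≡ 1 ∈ V gives 0 = ∫_0^π f dx + (0) − (2), i.e. ∫_0^π f dx must equal u'(0) − u'(π) = 2. Indeed ∫_0^π ((π*x*(x + 3) - π^2*(2*π + 9)/6 + 2)/π) dx = 2, so the data are compatible. The solution is then unique only up to an additive constant (fix it e.g. by requiring ∫_0^π u dx = 0).


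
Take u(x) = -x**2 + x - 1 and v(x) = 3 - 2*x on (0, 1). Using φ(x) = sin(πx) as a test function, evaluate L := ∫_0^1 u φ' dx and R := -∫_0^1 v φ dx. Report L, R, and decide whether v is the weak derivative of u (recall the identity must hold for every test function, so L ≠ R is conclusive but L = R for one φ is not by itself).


LHS = 0, RHS = -4/π. No, v is not the weak derivative of u.

u(x) = -x**2 + x - 1, classical derivative u'(x) = 1 - 2*x.
φ(x) = sin(πx), so φ'(x) = π*cos(π*x).
Note φ(0) = φ(1) = 0, so the boundary term u·φ vanishes.
LHS = ∫_0^1 u(x) φ'(x) dx = ∫_0^1 (-π*x^2*cos(π*x) + π*x*cos(π*x) - π*cos(π*x)) dx. Term by term:
  ∫_0^1 -π*cos(π*x) dx = 0;  ∫_0^1 π*x*cos(π*x) dx = -2/π;  ∫_0^1 -π*x^2*cos(π*x) dx = 2/π.
Sum: 0 − 2/π + 2/π = 0.
So LHS = 0.
∫_0^1 v(x) φ(x) dx = ∫_0^1 (-2*x*sin(π*x) + 3*sin(π*x)) dx. Term by term:
  ∫_0^1 3*sin(π*x) dx = 6/π;  ∫_0^1 -2*x*sin(π*x) dx = -2/π.
Sum: 6/π − 2/π = 4/π.
So RHS = -∫_0^1 v(x) φ(x) dx = -4/π.
LHS − RHS = 4/π ≠ 0, so the identity fails.
(For a valid weak derivative the identity must hold for EVERY test function, in particular this one. The failure shows v is NOT the weak derivative of u.)
Correct weak derivative would be u'(x) = 1 - 2*x.


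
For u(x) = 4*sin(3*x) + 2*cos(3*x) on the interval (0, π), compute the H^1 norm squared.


||u||_{H^1(0,π)}^2 = 100*π

u'(x) = -6*sin(3*x) + 12*cos(3*x).
Expand u² and (u')² and integrate term by term on (0, π), using: for integers n ≥ 1, ∫_0^π sin²(nx) dx = ∫_0^π cos²(nx) dx = π/2; for n ≠ n', ∫_0^π sin(nx)sin(n'x) dx = ∫_0^π cos(nx)cos(n'x) dx = 0; and by product-to-sum, ∫_0^π sin(nx)cos(n'x) dx = ½∫_0^π [sin((n+n')x) + sin((n−n')x)] dx, which is 0 when n+n' is even and 2n/(n²−n'²) when n+n' is odd (it need not vanish on (0, π)).
  u² squared terms: (2)²·∫cos(3x)² dx = 4·π/2 = 2*π;  (4)²·∫sin(3x)² dx = 16·π/2 = 8*π.
  u² cross terms: 2·(2)·(4)·∫cos(3x)·sin(3x) dx = 16·(0) = 0.
  So ∫_0^π u² dx = 2*π + 8*π + 0 = 10*π.
  (u')² squared terms: (-6)²·∫sin(3x)² dx = 36·π/2 = 18*π;  (12)²·∫cos(3x)² dx = 144·π/2 = 72*π.
  (u')² cross terms: 2·(-6)·(12)·∫sin(3x)·cos(3x) dx = -144·(0) = 0.
  So ∫_0^π (u')² dx = 18*π + 72*π + 0 = 90*π.
||u||_{H^1}^2 = (10*π) + (90*π) = 100*π.


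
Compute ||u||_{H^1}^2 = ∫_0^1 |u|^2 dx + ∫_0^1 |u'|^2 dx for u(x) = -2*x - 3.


||u||_{H^1}^2 = 61/3

The H^1 norm (squared) on an interval (0, L) is
  ||u||_{H^1}^2 = ∫_0^L u(x)^2 dx + ∫_0^L u'(x)^2 dx.
Compute u'(x) = -2.
Then u(x)^2 = 4*x**2 + 12*x + 9 and u'(x)^2 = 4.
Integrate each monomial from 0 to 1 using ∫_0^1 c·x^n dx = c·1^(n+1)/(n+1):
  ∫_0^1 u(x)^2 dx = ∫_0^1 (4*x^2 + 12*x + 9) dx. Term by term:
    ∫_0^1 4*x^2 dx = 4/3;  ∫_0^1 12*x dx = 6;  ∫_0^1 9 dx = 9.
  Sum: 4/3 + 6 + 9 = 49/3.
  ∫_0^1 u'(x)^2 dx = ∫_0^1 (4) dx. Term by term:
    ∫_0^1 4 dx = 4.
Adding: ||u||_{H^1}^2 = 49/3 + 4 = 61/3.


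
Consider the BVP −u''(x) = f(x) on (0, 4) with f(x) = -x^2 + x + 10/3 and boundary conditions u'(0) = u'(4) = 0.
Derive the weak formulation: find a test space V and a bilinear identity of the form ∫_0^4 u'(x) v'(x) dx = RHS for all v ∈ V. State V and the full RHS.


V = H^1(0, 4) (no boundary constraint on v; u is determined up to an additive constant); weak form: ∫_0^4 u'v' dx = ∫_0^4 (-x^2 + x + 10/3) v dx for all v ∈ V.

Multiply both sides by a test function v and integrate from 0 to 4:
  ∫_0^4 −u''(x) v(x) dx = ∫_0^4 f(x) v(x) dx.
Integrate the LHS by parts once:
  ∫_0^4 −u'' v dx = −[u'(x) v(x)]_0^4 + ∫_0^4 u'(x) v'(x) dx.
Thus ∫_0^4 u'(x) v'(x) dx = ∫_0^4 f(x) v(x) dx + [u'(x) v(x)]_0^4.
Choose V so that boundary terms are either known or forced to vanish.
u has homogeneous Neumann: u'(0) = u'(4) = 0. So [u' v]_0^4 = 0·v(4) − 0·v(0) = 0 for any v; take V = H^1(0, 4).
Weak formulation: find u (satisfying any essential BC) such that ∫_0^4 u'(x) v'(x) dx = ∫_0^4 f v dx for all v ∈ V (homogeneous Neumann, so boundary terms vanish).
Substituting f(x) = -x^2 + x + 10/3, the right-hand side is ∫_0^4 (-x^2 + x + 10/3) v dx.
Compatibility check (pure Neumann): taking v ≡ 1 ∈ V gives 0 = ∫_0^4 f dx + (0) − (0), i.e. ∫_0^4 f dx must equal u'(0) − u'(4) = 0. Indeed ∫_0^4 (-x^2 + x + 10/3) dx = 0, so the data are compatible. The solution is then unique only up to an additive constant (fix it e.g. by requiring ∫_0^4 u dx = 0).


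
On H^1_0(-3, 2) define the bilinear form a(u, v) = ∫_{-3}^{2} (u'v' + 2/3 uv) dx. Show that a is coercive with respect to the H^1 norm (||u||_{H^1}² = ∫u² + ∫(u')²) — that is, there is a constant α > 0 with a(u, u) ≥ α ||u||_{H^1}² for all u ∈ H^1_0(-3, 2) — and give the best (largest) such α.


α = (π^2 + 50/3)/(π^2 + 25)

Coercivity of a(·,·) on H^1_0(-3, 2) means a(u, u) ≥ α ||u||_{H^1}² for every u ∈ H^1_0.
The interval has length L = 5, and Poincaré/coercivity depend only on L. Here a(u, u) = ∫(u')² + (2/3)·∫u².
Here 0 < c = 2/3 < 1. The condition a(u,u) ≥ α||u||_{H^1}² reads (1−α)∫(u')² ≥ (α−c)∫u². Any admissible α is ≤ 1 (rapidly oscillating u have ∫u²/∫(u')² → 0), and α = 1 would force 0 ≥ (1−c)∫u², impossible since c < 1; so 1−α > 0. By the sharp Poincaré inequality on H^1_0 of an interval of length L, ∫(u')² ≥ (π/L)²∫u² with equality for the first sine mode sin(π(x−x₀)/L) (x₀ the left endpoint), so the inequality holds for all u iff (1−α)(π/L)² ≥ α − c, i.e. α ≤ ((π/L)² + c)/((π/L)² + 1) = (1 + c(L/π)²)/(1 + (L/π)²). With (π/L)² = π^2/25 and c = 2/3, the largest admissible constant is α = ((π/L)² + c)/((π/L)² + 1).
Simplifying, α = (π^2 + 50/3)/(π^2 + 25).


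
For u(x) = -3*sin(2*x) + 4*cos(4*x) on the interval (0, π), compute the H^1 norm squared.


||u||_{H^1(0,π)}^2 = 317*π/2

u'(x) = -16*sin(4*x) - 6*cos(2*x).
Expand u² and (u')² and integrate term by term on (0, π), using: for integers n ≥ 1, ∫_0^π sin²(nx) dx = ∫_0^π cos²(nx) dx = π/2; for n ≠ n', ∫_0^π sin(nx)sin(n'x) dx = ∫_0^π cos(nx)cos(n'x) dx = 0; and by product-to-sum, ∫_0^π sin(nx)cos(n'x) dx = ½∫_0^π [sin((n+n')x) + sin((n−n')x)] dx, which is 0 when n+n' is even and 2n/(n²−n'²) when n+n' is odd (it need not vanish on (0, π)).
  u² squared terms: (-3)²·∫sin(2x)² dx = 9·π/2 = 9*π/2;  (4)²·∫cos(4x)² dx = 16·π/2 = 8*π.
  u² cross terms: 2·(-3)·(4)·∫sin(2x)·cos(4x) dx = -24·(0) = 0.
  So ∫_0^π u² dx = 9*π/2 + 8*π + 0 = 25*π/2.
  (u')² squared terms: (-16)²·∫sin(4x)² dx = 256·π/2 = 128*π;  (-6)²·∫cos(2x)² dx = 36·π/2 = 18*π.
  (u')² cross terms: 2·(-16)·(-6)·∫sin(4x)·cos(2x) dx = 192·(0) = 0.
  So ∫_0^π (u')² dx = 128*π + 18*π + 0 = 146*π.
||u||_{H^1}^2 = (25*π/2) + (146*π) = 317*π/2.


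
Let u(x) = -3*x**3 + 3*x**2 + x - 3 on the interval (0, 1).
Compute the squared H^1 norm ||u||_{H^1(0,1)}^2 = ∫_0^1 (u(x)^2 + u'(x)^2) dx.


||u||_{H^1}^2 = 779/105

The H^1 norm (squared) on an interval (0, L) is
  ||u||_{H^1}^2 = ∫_0^L u(x)^2 dx + ∫_0^L u'(x)^2 dx.
Compute u'(x) = -9*x**2 + 6*x + 1.
Then u(x)^2 = 9*x**6 - 18*x**5 + 3*x**4 + 24*x**3 - 17*x**2 - 6*x + 9 and u'(x)^2 = 81*x**4 - 108*x**3 + 18*x**2 + 12*x + 1.
Integrate each monomial from 0 to 1 using ∫_0^1 c·x^n dx = c·1^(n+1)/(n+1):
  ∫_0^1 u(x)^2 dx = ∫_0^1 (9*x^6 - 18*x^5 + 3*x^4 + 24*x^3 - 17*x^2 - 6*x + 9) dx. Term by term:
    ∫_0^1 9*x^6 dx = 9/7;  ∫_0^1 -18*x^5 dx = -3;  ∫_0^1 3*x^4 dx = 3/5;
    ∫_0^1 24*x^3 dx = 6;  ∫_0^1 -17*x^2 dx = -17/3;  ∫_0^1 -6*x dx = -3;
    ∫_0^1 9 dx = 9.
  Sum: 9/7 − 3 + 3/5 + 6 − 17/3 − 3 + 9 = 548/105.
  ∫_0^1 u'(x)^2 dx = ∫_0^1 (81*x^4 - 108*x^3 + 18*x^2 + 12*x + 1) dx. Term by term:
    ∫_0^1 81*x^4 dx = 81/5;  ∫_0^1 -108*x^3 dx = -27;  ∫_0^1 18*x^2 dx = 6;
    ∫_0^1 12*x dx = 6;  ∫_0^1 1 dx = 1.
  Sum: 81/5 − 27 + 6 + 6 + 1 = 11/5.
Adding: ||u||_{H^1}^2 = 548/105 + 11/5 = 779/105.


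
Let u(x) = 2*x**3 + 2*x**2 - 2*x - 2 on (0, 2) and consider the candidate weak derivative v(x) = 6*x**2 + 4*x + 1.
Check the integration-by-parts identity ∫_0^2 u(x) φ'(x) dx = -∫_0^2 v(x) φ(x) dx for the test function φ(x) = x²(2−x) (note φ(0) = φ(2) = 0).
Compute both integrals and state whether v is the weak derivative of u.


LHS = -248/15, RHS = -308/15. No, v is not the weak derivative of u.

u(x) = 2*x**3 + 2*x**2 - 2*x - 2, classical derivative u'(x) = 6*x**2 + 4*x - 2.
φ(x) = x²(2−x), so φ'(x) = x*(4 - 3*x).
Note φ(0) = φ(2) = 0, so the boundary term u·φ vanishes.
LHS = ∫_0^2 u(x) φ'(x) dx = ∫_0^2 (-6*x^5 + 2*x^4 + 14*x^3 - 2*x^2 - 8*x) dx. Term by term:
  ∫_0^2 -6*x^5 dx = -64;  ∫_0^2 2*x^4 dx = 64/5;  ∫_0^2 14*x^3 dx = 56;
  ∫_0^2 -2*x^2 dx = -16/3;  ∫_0^2 -8*x dx = -16.
Sum: -64 + 64/5 + 56 − 16/3 − 16 = -248/15.
So LHS = -248/15.
∫_0^2 v(x) φ(x) dx = ∫_0^2 (-6*x^5 + 8*x^4 + 7*x^3 + 2*x^2) dx. Term by term:
  ∫_0^2 -6*x^5 dx = -64;  ∫_0^2 8*x^4 dx = 256/5;  ∫_0^2 7*x^3 dx = 28;
  ∫_0^2 2*x^2 dx = 16/3.
Sum: -64 + 256/5 + 28 + 16/3 = 308/15.
So RHS = -∫_0^2 v(x) φ(x) dx = -308/15.
LHS − RHS = 4 ≠ 0, so the identity fails.
(For a valid weak derivative the identity must hold for EVERY test function, in particular this one. The failure shows v is NOT the weak derivative of u.)
Correct weak derivative would be u'(x) = 6*x**2 + 4*x - 2.


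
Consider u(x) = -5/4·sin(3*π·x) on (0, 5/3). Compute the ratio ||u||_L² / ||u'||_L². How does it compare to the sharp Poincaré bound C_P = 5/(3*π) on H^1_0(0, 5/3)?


||u||_L² / ||u'||_L² = 1/(3*π) < C_P = 5/(3*π).

u(x) = -5/4·sin(3*π·x), so u'(x) = -15*π*cos(3*π*x)/4.
Writing u(x) = A·sin(kπx/L) with A = -5/4 and k = 5, use ∫_0^L sin²(kπx/L) dx = L/2 and ∫_0^L cos²(kπx/L) dx = L/2.
u² = 25/16·sin²(3*π·x) and (u')² = 225*π^2/16·cos²(3*π·x), and each of sin², cos² integrates to L/2 = 5/6 over (0, 5/3).
∫_0^5/3 u² dx = 125/96, so ||u||_L² = 5*sqrt(30)/24.
∫_0^5/3 (u')² dx = 375*π^2/32, so ||u'||_L² = 5*sqrt(30)*π/8.
Ratio ||u||_L² / ||u'||_L² = 1/(3*π).
Sharp Poincaré constant on H^1_0(0, 5/3) is C_P = L/π = 5/(3*π), achieved by sin(3*π/5·x).
This is the k = 5 harmonic; the ratio L/(kπ) is strictly less than C_P = L/π, consistent with the sharp inequality ||u||_L² ≤ C_P ||u'||_L².


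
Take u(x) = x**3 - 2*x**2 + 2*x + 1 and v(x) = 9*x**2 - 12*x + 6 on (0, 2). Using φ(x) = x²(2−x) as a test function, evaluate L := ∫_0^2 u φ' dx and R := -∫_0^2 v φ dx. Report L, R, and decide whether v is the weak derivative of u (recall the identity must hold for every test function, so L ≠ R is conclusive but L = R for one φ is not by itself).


LHS = -8/3, RHS = -8. No, v is not the weak derivative of u.

u(x) = x**3 - 2*x**2 + 2*x + 1, classical derivative u'(x) = 3*x**2 - 4*x + 2.
φ(x) = x²(2−x), so φ'(x) = x*(4 - 3*x).
Note φ(0) = φ(2) = 0, so the boundary term u·φ vanishes.
LHS = ∫_0^2 u(x) φ'(x) dx = ∫_0^2 (-3*x^5 + 10*x^4 - 14*x^3 + 5*x^2 + 4*x) dx. Term by term:
  ∫_0^2 -3*x^5 dx = -32;  ∫_0^2 10*x^4 dx = 64;  ∫_0^2 -14*x^3 dx = -56;
  ∫_0^2 5*x^2 dx = 40/3;  ∫_0^2 4*x dx = 8.
Sum: -32 + 64 − 56 + 40/3 + 8 = -8/3.
So LHS = -8/3.
∫_0^2 v(x) φ(x) dx = ∫_0^2 (-9*x^5 + 30*x^4 - 30*x^3 + 12*x^2) dx. Term by term:
  ∫_0^2 -9*x^5 dx = -96;  ∫_0^2 30*x^4 dx = 192;  ∫_0^2 -30*x^3 dx = -120;
  ∫_0^2 12*x^2 dx = 32.
Sum: -96 + 192 − 120 + 32 = 8.
So RHS = -∫_0^2 v(x) φ(x) dx = -8.
LHS − RHS = 16/3 ≠ 0, so the identity fails.
(For a valid weak derivative the identity must hold for EVERY test function, in particular this one. The failure shows v is NOT the weak derivative of u.)
Correct weak derivative would be u'(x) = 3*x**2 - 4*x + 2.


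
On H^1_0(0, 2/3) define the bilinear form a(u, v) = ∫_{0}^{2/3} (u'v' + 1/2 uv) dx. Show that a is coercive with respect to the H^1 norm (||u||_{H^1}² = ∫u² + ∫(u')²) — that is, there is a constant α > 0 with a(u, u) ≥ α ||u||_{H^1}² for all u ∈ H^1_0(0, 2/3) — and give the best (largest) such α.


α = (2 + 9*π^2)/(4 + 9*π^2)

Coercivity of a(·,·) on H^1_0(0, 2/3) means a(u, u) ≥ α ||u||_{H^1}² for every u ∈ H^1_0.
The interval has length L = 2/3, and Poincaré/coercivity depend only on L. Here a(u, u) = ∫(u')² + (1/2)·∫u².
Here 0 < c = 1/2 < 1. The condition a(u,u) ≥ α||u||_{H^1}² reads (1−α)∫(u')² ≥ (α−c)∫u². Any admissible α is ≤ 1 (rapidly oscillating u have ∫u²/∫(u')² → 0), and α = 1 would force 0 ≥ (1−c)∫u², impossible since c < 1; so 1−α > 0. By the sharp Poincaré inequality on H^1_0 of an interval of length L, ∫(u')² ≥ (π/L)²∫u² with equality for the first sine mode sin(π(x−x₀)/L) (x₀ the left endpoint), so the inequality holds for all u iff (1−α)(π/L)² ≥ α − c, i.e. α ≤ ((π/L)² + c)/((π/L)² + 1) = (1 + c(L/π)²)/(1 + (L/π)²). With (π/L)² = 9*π^2/4 and c = 1/2, the largest admissible constant is α = ((π/L)² + c)/((π/L)² + 1).
Simplifying, α = (2 + 9*π^2)/(4 + 9*π^2).


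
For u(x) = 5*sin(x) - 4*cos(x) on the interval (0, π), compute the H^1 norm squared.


||u||_{H^1(0,π)}^2 = 41*π

u'(x) = 4*sin(x) + 5*cos(x).
Expand u² and (u')² and integrate term by term on (0, π), using: for integers n ≥ 1, ∫_0^π sin²(nx) dx = ∫_0^π cos²(nx) dx = π/2; for n ≠ n', ∫_0^π sin(nx)sin(n'x) dx = ∫_0^π cos(nx)cos(n'x) dx = 0; and by product-to-sum, ∫_0^π sin(nx)cos(n'x) dx = ½∫_0^π [sin((n+n')x) + sin((n−n')x)] dx, which is 0 when n+n' is even and 2n/(n²−n'²) when n+n' is odd (it need not vanish on (0, π)).
  u² squared terms: (-4)²·∫cos(x)² dx = 16·π/2 = 8*π;  (5)²·∫sin(x)² dx = 25·π/2 = 25*π/2.
  u² cross terms: 2·(-4)·(5)·∫cos(x)·sin(x) dx = -40·(0) = 0.
  So ∫_0^π u² dx = 8*π + 25*π/2 + 0 = 41*π/2.
  (u')² squared terms: (4)²·∫sin(x)² dx = 16·π/2 = 8*π;  (5)²·∫cos(x)² dx = 25·π/2 = 25*π/2.
  (u')² cross terms: 2·(4)·(5)·∫sin(x)·cos(x) dx = 40·(0) = 0.
  So ∫_0^π (u')² dx = 8*π + 25*π/2 + 0 = 41*π/2.
||u||_{H^1}^2 = (41*π/2) + (41*π/2) = 41*π.


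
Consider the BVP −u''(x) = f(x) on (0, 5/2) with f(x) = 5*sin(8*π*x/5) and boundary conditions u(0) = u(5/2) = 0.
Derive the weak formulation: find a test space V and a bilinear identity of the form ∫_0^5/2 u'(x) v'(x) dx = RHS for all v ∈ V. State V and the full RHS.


V = H^1_0(0, 5/2) (so v(0) = v(5/2) = 0); weak form: ∫_0^5/2 u'v' dx = ∫_0^5/2 (5*sin(8*π*x/5)) v dx for all v ∈ V.

Multiply both sides by a test function v and integrate from 0 to 5/2:
  ∫_0^5/2 −u''(x) v(x) dx = ∫_0^5/2 f(x) v(x) dx.
Integrate the LHS by parts once:
  ∫_0^5/2 −u'' v dx = −[u'(x) v(x)]_0^5/2 + ∫_0^5/2 u'(x) v'(x) dx.
Thus ∫_0^5/2 u'(x) v'(x) dx = ∫_0^5/2 f(x) v(x) dx + [u'(x) v(x)]_0^5/2.
Choose V so that boundary terms are either known or forced to vanish.
u is Dirichlet: u(0) = u(5/2) = 0. Let V = H^1_0(0, 5/2); then v(0) = v(5/2) = 0, and [u' v]_0^5/2 = 0.
Weak formulation: find u (satisfying any essential BC) such that ∫_0^5/2 u'(x) v'(x) dx = ∫_0^5/2 f v dx for all v ∈ V.
Substituting f(x) = 5*sin(8*π*x/5), the right-hand side is ∫_0^5/2 (5*sin(8*π*x/5)) v dx.


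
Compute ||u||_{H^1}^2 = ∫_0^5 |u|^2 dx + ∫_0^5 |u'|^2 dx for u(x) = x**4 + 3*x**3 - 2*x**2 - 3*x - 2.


||u||_{H^1}^2 = 32003915/36

The H^1 norm (squared) on an interval (0, L) is
  ||u||_{H^1}^2 = ∫_0^L u(x)^2 dx + ∫_0^L u'(x)^2 dx.
Compute u'(x) = 4*x**3 + 9*x**2 - 4*x - 3.
Then u(x)^2 = x**8 + 6*x**7 + 5*x**6 - 18*x**5 - 18*x**4 + 17*x**2 + 12*x + 4 and u'(x)^2 = 16*x**6 + 72*x**5 + 49*x**4 - 96*x**3 - 38*x**2 + 24*x + 9.
Integrate each monomial from 0 to 5 using ∫_0^5 c·x^n dx = c·5^(n+1)/(n+1):
  ∫_0^5 u(x)^2 dx = ∫_0^5 (x^8 + 6*x^7 + 5*x^6 - 18*x^5 - 18*x^4 + 17*x^2 + 12*x + 4) dx. Term by term:
    ∫_0^5 x^8 dx = 1953125/9;  ∫_0^5 6*x^7 dx = 1171875/4;  ∫_0^5 5*x^6 dx = 390625/7;
    ∫_0^5 -18*x^5 dx = -46875;  ∫_0^5 -18*x^4 dx = -11250;  ∫_0^5 17*x^2 dx = 2125/3;
    ∫_0^5 12*x dx = 150;  ∫_0^5 4 dx = 20.
  Sum: 1953125/9 + 1171875/4 + 390625/7 − 46875 − 11250 + 2125/3 + 150 + 20 = 128151965/252.
  ∫_0^5 u'(x)^2 dx = ∫_0^5 (16*x^6 + 72*x^5 + 49*x^4 - 96*x^3 - 38*x^2 + 24*x + 9) dx. Term by term:
    ∫_0^5 16*x^6 dx = 1250000/7;  ∫_0^5 72*x^5 dx = 187500;  ∫_0^5 49*x^4 dx = 30625;
    ∫_0^5 -96*x^3 dx = -15000;  ∫_0^5 -38*x^2 dx = -4750/3;  ∫_0^5 24*x dx = 300;
    ∫_0^5 9 dx = 45.
  Sum: 1250000/7 + 187500 + 30625 − 15000 − 4750/3 + 300 + 45 = 7989620/21.
Adding: ||u||_{H^1}^2 = 128151965/252 + 7989620/21 = 32003915/36.


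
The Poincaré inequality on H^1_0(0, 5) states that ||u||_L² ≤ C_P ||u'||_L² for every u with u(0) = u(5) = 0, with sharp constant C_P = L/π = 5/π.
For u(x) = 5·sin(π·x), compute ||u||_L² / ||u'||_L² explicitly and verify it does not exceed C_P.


||u||_L² / ||u'||_L² = 1/π < C_P = 5/π.

u(x) = 5·sin(π·x), so u'(x) = 5*π*cos(π*x).
Writing u(x) = A·sin(kπx/L) with A = 5 and k = 5, use ∫_0^L sin²(kπx/L) dx = L/2 and ∫_0^L cos²(kπx/L) dx = L/2.
u² = 25·sin²(π·x) and (u')² = 25*π^2·cos²(π·x), and each of sin², cos² integrates to L/2 = 5/2 over (0, 5).
∫_0^5 u² dx = 125/2, so ||u||_L² = 5*sqrt(10)/2.
∫_0^5 (u')² dx = 125*π^2/2, so ||u'||_L² = 5*sqrt(10)*π/2.
Ratio ||u||_L² / ||u'||_L² = 1/π.
Sharp Poincaré constant on H^1_0(0, 5) is C_P = L/π = 5/π, achieved by sin(π/5·x).
This is the k = 5 harmonic; the ratio L/(kπ) is strictly less than C_P = L/π, consistent with the sharp inequality ||u||_L² ≤ C_P ||u'||_L².


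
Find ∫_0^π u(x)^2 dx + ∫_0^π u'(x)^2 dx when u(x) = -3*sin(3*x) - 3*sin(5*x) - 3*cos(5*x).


||u||_{H^1(0,π)}^2 = 279*π

u'(x) = 15*sin(5*x) - 9*cos(3*x) - 15*cos(5*x).
Expand u² and (u')² and integrate term by term on (0, π), using: for integers n ≥ 1, ∫_0^π sin²(nx) dx = ∫_0^π cos²(nx) dx = π/2; for n ≠ n', ∫_0^π sin(nx)sin(n'x) dx = ∫_0^π cos(nx)cos(n'x) dx = 0; and by product-to-sum, ∫_0^π sin(nx)cos(n'x) dx = ½∫_0^π [sin((n+n')x) + sin((n−n')x)] dx, which is 0 when n+n' is even and 2n/(n²−n'²) when n+n' is odd (it need not vanish on (0, π)).
  u² squared terms: (-3)²·∫cos(5x)² dx = 9·π/2 = 9*π/2;  (-3)²·∫sin(3x)² dx = 9·π/2 = 9*π/2;  (-3)²·∫sin(5x)² dx = 9·π/2 = 9*π/2.
  u² cross terms: 2·(-3)·(-3)·∫cos(5x)·sin(3x) dx = 18·(0) = 0;  2·(-3)·(-3)·∫cos(5x)·sin(5x) dx = 18·(0) = 0;  2·(-3)·(-3)·∫sin(3x)·sin(5x) dx = 18·(0) = 0.
  So ∫_0^π u² dx = 9*π/2 + 9*π/2 + 9*π/2 + 0 + 0 + 0 = 27*π/2.
  (u')² squared terms: (-15)²·∫cos(5x)² dx = 225·π/2 = 225*π/2;  (-9)²·∫cos(3x)² dx = 81·π/2 = 81*π/2;  (15)²·∫sin(5x)² dx = 225·π/2 = 225*π/2.
  (u')² cross terms: 2·(-15)·(-9)·∫cos(5x)·cos(3x) dx = 270·(0) = 0;  2·(-15)·(15)·∫cos(5x)·sin(5x) dx = -450·(0) = 0;  2·(-9)·(15)·∫cos(3x)·sin(5x) dx = -270·(0) = 0.
  So ∫_0^π (u')² dx = 225*π/2 + 81*π/2 + 225*π/2 + 0 + 0 + 0 = 531*π/2.
||u||_{H^1}^2 = (27*π/2) + (531*π/2) = 279*π.


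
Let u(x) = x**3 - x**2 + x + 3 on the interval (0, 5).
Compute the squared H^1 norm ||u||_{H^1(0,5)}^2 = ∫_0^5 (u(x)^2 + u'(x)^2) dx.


||u||_{H^1}^2 = 87400/7

The H^1 norm (squared) on an interval (0, L) is
  ||u||_{H^1}^2 = ∫_0^L u(x)^2 dx + ∫_0^L u'(x)^2 dx.
Compute u'(x) = 3*x**2 - 2*x + 1.
Then u(x)^2 = x**6 - 2*x**5 + 3*x**4 + 4*x**3 - 5*x**2 + 6*x + 9 and u'(x)^2 = 9*x**4 - 12*x**3 + 10*x**2 - 4*x + 1.
Integrate each monomial from 0 to 5 using ∫_0^5 c·x^n dx = c·5^(n+1)/(n+1):
  ∫_0^5 u(x)^2 dx = ∫_0^5 (x^6 - 2*x^5 + 3*x^4 + 4*x^3 - 5*x^2 + 6*x + 9) dx. Term by term:
    ∫_0^5 x^6 dx = 78125/7;  ∫_0^5 -2*x^5 dx = -15625/3;  ∫_0^5 3*x^4 dx = 1875;
    ∫_0^5 4*x^3 dx = 625;  ∫_0^5 -5*x^2 dx = -625/3;  ∫_0^5 6*x dx = 75;
    ∫_0^5 9 dx = 45.
  Sum: 78125/7 − 15625/3 + 1875 + 625 − 625/3 + 75 + 45 = 175645/21.
  ∫_0^5 u'(x)^2 dx = ∫_0^5 (9*x^4 - 12*x^3 + 10*x^2 - 4*x + 1) dx. Term by term:
    ∫_0^5 9*x^4 dx = 5625;  ∫_0^5 -12*x^3 dx = -1875;  ∫_0^5 10*x^2 dx = 1250/3;
    ∫_0^5 -4*x dx = -50;  ∫_0^5 1 dx = 5.
  Sum: 5625 − 1875 + 1250/3 − 50 + 5 = 12365/3.
Adding: ||u||_{H^1}^2 = 175645/21 + 12365/3 = 87400/7.


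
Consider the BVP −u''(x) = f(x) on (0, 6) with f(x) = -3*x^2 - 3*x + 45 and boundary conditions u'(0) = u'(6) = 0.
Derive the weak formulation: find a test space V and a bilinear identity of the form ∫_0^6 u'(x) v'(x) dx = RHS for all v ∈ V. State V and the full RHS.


V = H^1(0, 6) (no boundary constraint on v; u is determined up to an additive constant); weak form: ∫_0^6 u'v' dx = ∫_0^6 (-3*x^2 - 3*x + 45) v dx for all v ∈ V.

Multiply both sides by a test function v and integrate from 0 to 6:
  ∫_0^6 −u''(x) v(x) dx = ∫_0^6 f(x) v(x) dx.
Integrate the LHS by parts once:
  ∫_0^6 −u'' v dx = −[u'(x) v(x)]_0^6 + ∫_0^6 u'(x) v'(x) dx.
Thus ∫_0^6 u'(x) v'(x) dx = ∫_0^6 f(x) v(x) dx + [u'(x) v(x)]_0^6.
Choose V so that boundary terms are either known or forced to vanish.
u has homogeneous Neumann: u'(0) = u'(6) = 0. So [u' v]_0^6 = 0·v(6) − 0·v(0) = 0 for any v; take V = H^1(0, 6).
Weak formulation: find u (satisfying any essential BC) such that ∫_0^6 u'(x) v'(x) dx = ∫_0^6 f v dx for all v ∈ V (homogeneous Neumann, so boundary terms vanish).
Substituting f(x) = -3*x^2 - 3*x + 45, the right-hand side is ∫_0^6 (-3*x^2 - 3*x + 45) v dx.
Compatibility check (pure Neumann): taking v ≡ 1 ∈ V gives 0 = ∫_0^6 f dx + (0) − (0), i.e. ∫_0^6 f dx must equal u'(0) − u'(6) = 0. Indeed ∫_0^6 (-3*x^2 - 3*x + 45) dx = 0, so the data are compatible. The solution is then unique only up to an additive constant (fix it e.g. by requiring ∫_0^6 u dx = 0).


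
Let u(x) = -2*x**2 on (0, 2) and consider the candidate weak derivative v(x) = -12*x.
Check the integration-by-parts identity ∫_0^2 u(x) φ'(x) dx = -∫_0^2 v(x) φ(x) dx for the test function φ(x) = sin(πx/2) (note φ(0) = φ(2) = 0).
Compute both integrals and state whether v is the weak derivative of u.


LHS = 16/π, RHS = 48/π. No, v is not the weak derivative of u.

u(x) = -2*x**2, classical derivative u'(x) = -4*x.
φ(x) = sin(πx/2), so φ'(x) = π*cos(π*x/2)/2.
Note φ(0) = φ(2) = 0, so the boundary term u·φ vanishes.
LHS = ∫_0^2 u(x) φ'(x) dx = ∫_0^2 (-π*x^2*cos(π*x/2)) dx. Term by term:
  ∫_0^2 -π*x^2*cos(π*x/2) dx = 16/π.
So LHS = 16/π.
∫_0^2 v(x) φ(x) dx = ∫_0^2 (-12*x*sin(π*x/2)) dx. Term by term:
  ∫_0^2 -12*x*sin(π*x/2) dx = -48/π.
So RHS = -∫_0^2 v(x) φ(x) dx = 48/π.
LHS − RHS = -32/π ≠ 0, so the identity fails.
(For a valid weak derivative the identity must hold for EVERY test function, in particular this one. The failure shows v is NOT the weak derivative of u.)
Correct weak derivative would be u'(x) = -4*x.


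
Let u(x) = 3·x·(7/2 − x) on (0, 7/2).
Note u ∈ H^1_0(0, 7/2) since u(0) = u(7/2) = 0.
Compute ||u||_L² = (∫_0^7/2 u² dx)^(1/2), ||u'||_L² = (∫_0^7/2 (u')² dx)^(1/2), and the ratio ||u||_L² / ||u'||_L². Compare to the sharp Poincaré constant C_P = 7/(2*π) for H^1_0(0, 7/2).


||u||_L² / ||u'||_L² = 7*sqrt(10)/20 < C_P = 7/(2*π).

u(x) = 3·x·(7/2 − x), so u'(x) = 21/2 - 6*x.
u(x) = 3·x·(7/2 − x) vanishes at x = 0 and x = 7/2, so u ∈ H^1_0(0, 7/2). Differentiate via the product rule and integrate the resulting polynomials term by term.
  ∫_0^7/2 u² dx = ∫_0^7/2 (9*x^4 - 63*x^3 + 441*x^2/4) dx. Term by term:
    ∫_0^7/2 9*x^4 dx = 151263/160;  ∫_0^7/2 -63*x^3 dx = -151263/64;  ∫_0^7/2 441*x^2/4 dx = 50421/32.
  Sum: 151263/160 − 151263/64 + 50421/32 = 50421/320.
  ∫_0^7/2 (u')² dx = ∫_0^7/2 (36*x^2 - 126*x + 441/4) dx. Term by term:
    ∫_0^7/2 36*x^2 dx = 1029/2;  ∫_0^7/2 -126*x dx = -3087/4;  ∫_0^7/2 441/4 dx = 3087/8.
  Sum: 1029/2 − 3087/4 + 3087/8 = 1029/8.
∫_0^7/2 u² dx = 50421/320, so ||u||_L² = 49*sqrt(105)/40.
∫_0^7/2 (u')² dx = 1029/8, so ||u'||_L² = 7*sqrt(42)/4.
Ratio ||u||_L² / ||u'||_L² = 7*sqrt(10)/20.
Sharp Poincaré constant on H^1_0(0, 7/2) is C_P = L/π = 7/(2*π), achieved by sin(2*π/7·x).
A polynomial bump cannot attain the sharp Poincaré constant (only the first sine eigenfunction does), so the ratio is strictly less than C_P, consistent with ||u||_L² ≤ C_P ||u'||_L².


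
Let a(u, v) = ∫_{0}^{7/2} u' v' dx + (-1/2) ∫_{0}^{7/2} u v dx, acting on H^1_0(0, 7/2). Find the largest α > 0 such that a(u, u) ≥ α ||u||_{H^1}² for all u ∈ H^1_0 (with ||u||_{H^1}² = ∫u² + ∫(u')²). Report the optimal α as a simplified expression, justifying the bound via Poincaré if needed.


α = (-49 + 8*π^2)/(2*(4*π^2 + 49))

Coercivity of a(·,·) on H^1_0(0, 7/2) means a(u, u) ≥ α ||u||_{H^1}² for every u ∈ H^1_0.
The interval has length L = 7/2, and Poincaré/coercivity depend only on L. Here a(u, u) = ∫(u')² + (-1/2)·∫u².
Here c = -1/2 < 0 with |c| < (π/L)² = 4*π^2/49, so coercivity still holds. The condition a(u,u) ≥ α||u||_{H^1}² reads (1−α)∫(u')² ≥ (α−c)∫u². Any admissible α is ≤ 1 (rapidly oscillating u have ∫u²/∫(u')² → 0), and α = 1 would force 0 ≥ (1−c)∫u², impossible since c < 1; so 1−α > 0. By the sharp Poincaré inequality on H^1_0 of an interval of length L, ∫(u')² ≥ (π/L)²∫u² with equality for the first sine mode sin(π(x−x₀)/L) (x₀ the left endpoint), so the inequality holds for all u iff (1−α)(π/L)² ≥ α − c, i.e. α ≤ ((π/L)² + c)/((π/L)² + 1) = (1 + c(L/π)²)/(1 + (L/π)²). (Direct route, valid since c ≤ 0: Poincaré gives c∫u² ≥ c(L/π)²∫(u')², so a(u,u) ≥ (1 + c(L/π)²)∫(u')², while ||u||_{H^1}² ≤ (1 + (L/π)²)∫(u')²; dividing yields the same α.) With (π/L)² = 4*π^2/49 and c = -1/2, the largest admissible constant is α = ((π/L)² + c)/((π/L)² + 1).
Simplifying, α = (-49 + 8*π^2)/(2*(4*π^2 + 49)).


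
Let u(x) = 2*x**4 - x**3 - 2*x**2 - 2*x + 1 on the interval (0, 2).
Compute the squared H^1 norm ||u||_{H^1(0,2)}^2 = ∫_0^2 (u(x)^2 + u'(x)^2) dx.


||u||_{H^1}^2 = 129982/315

The H^1 norm (squared) on an interval (0, L) is
  ||u||_{H^1}^2 = ∫_0^L u(x)^2 dx + ∫_0^L u'(x)^2 dx.
Compute u'(x) = 8*x**3 - 3*x**2 - 4*x - 2.
Then u(x)^2 = 4*x**8 - 4*x**7 - 7*x**6 - 4*x**5 + 12*x**4 + 6*x**3 - 4*x + 1 and u'(x)^2 = 64*x**6 - 48*x**5 - 55*x**4 - 8*x**3 + 28*x**2 + 16*x + 4.
Integrate each monomial from 0 to 2 using ∫_0^2 c·x^n dx = c·2^(n+1)/(n+1):
  ∫_0^2 u(x)^2 dx = ∫_0^2 (4*x^8 - 4*x^7 - 7*x^6 - 4*x^5 + 12*x^4 + 6*x^3 - 4*x + 1) dx. Term by term:
    ∫_0^2 4*x^8 dx = 2048/9;  ∫_0^2 -4*x^7 dx = -128;  ∫_0^2 -7*x^6 dx = -128;
    ∫_0^2 -4*x^5 dx = -128/3;  ∫_0^2 12*x^4 dx = 384/5;  ∫_0^2 6*x^3 dx = 24;
    ∫_0^2 -4*x dx = -8;  ∫_0^2 1 dx = 2.
  Sum: 2048/9 − 128 − 128 − 128/3 + 384/5 + 24 − 8 + 2 = 1066/45.
  ∫_0^2 u'(x)^2 dx = ∫_0^2 (64*x^6 - 48*x^5 - 55*x^4 - 8*x^3 + 28*x^2 + 16*x + 4) dx. Term by term:
    ∫_0^2 64*x^6 dx = 8192/7;  ∫_0^2 -48*x^5 dx = -512;  ∫_0^2 -55*x^4 dx = -352;
    ∫_0^2 -8*x^3 dx = -32;  ∫_0^2 28*x^2 dx = 224/3;  ∫_0^2 16*x dx = 32;
    ∫_0^2 4 dx = 8.
  Sum: 8192/7 − 512 − 352 − 32 + 224/3 + 32 + 8 = 8168/21.
Adding: ||u||_{H^1}^2 = 1066/45 + 8168/21 = 129982/315.


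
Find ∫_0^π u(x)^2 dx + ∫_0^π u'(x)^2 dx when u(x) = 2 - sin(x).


||u||_{H^1(0,π)}^2 = -8 + 5*π

u'(x) = -cos(x).
Expand u² and (u')² and integrate term by term on (0, π), using: for integers n ≥ 1, ∫_0^π sin²(nx) dx = ∫_0^π cos²(nx) dx = π/2; for n ≠ n', ∫_0^π sin(nx)sin(n'x) dx = ∫_0^π cos(nx)cos(n'x) dx = 0; and by product-to-sum, ∫_0^π sin(nx)cos(n'x) dx = ½∫_0^π [sin((n+n')x) + sin((n−n')x)] dx, which is 0 when n+n' is even and 2n/(n²−n'²) when n+n' is odd (it need not vanish on (0, π)). For the constant mode: ∫_0^π 1 dx = π, ∫_0^π cos(nx) dx = 0, ∫_0^π sin(nx) dx = (1−(−1)^n)/n.
  u² squared terms: (2)²·∫1 dx = 4·π = 4*π;  (-1)²·∫sin(x)² dx = 1·π/2 = π/2.
  u² cross terms: 2·(2)·(-1)·∫1·sin(x) dx = -4·(2) = -8.
  So ∫_0^π u² dx = 4*π + π/2 − 8 = -8 + 9*π/2.
  (u')² squared terms: (-1)²·∫cos(x)² dx = 1·π/2 = π/2.
  So ∫_0^π (u')² dx = π/2.
||u||_{H^1}^2 = (-8 + 9*π/2) + (π/2) = -8 + 5*π.


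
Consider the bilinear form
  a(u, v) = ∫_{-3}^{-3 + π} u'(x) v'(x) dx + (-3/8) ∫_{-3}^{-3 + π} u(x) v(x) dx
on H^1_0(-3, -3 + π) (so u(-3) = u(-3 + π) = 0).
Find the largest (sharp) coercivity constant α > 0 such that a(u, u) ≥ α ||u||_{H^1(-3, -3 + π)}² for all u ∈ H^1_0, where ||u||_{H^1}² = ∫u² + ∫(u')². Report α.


α = 5/16

Coercivity of a(·,·) on H^1_0(-3, -3 + π) means a(u, u) ≥ α ||u||_{H^1}² for every u ∈ H^1_0.
The interval has length L = π, and Poincaré/coercivity depend only on L. Here a(u, u) = ∫(u')² + (-3/8)·∫u².
Here c = -3/8 < 0 with |c| < (π/L)² = 1, so coercivity still holds. The condition a(u,u) ≥ α||u||_{H^1}² reads (1−α)∫(u')² ≥ (α−c)∫u². Any admissible α is ≤ 1 (rapidly oscillating u have ∫u²/∫(u')² → 0), and α = 1 would force 0 ≥ (1−c)∫u², impossible since c < 1; so 1−α > 0. By the sharp Poincaré inequality on H^1_0 of an interval of length L, ∫(u')² ≥ (π/L)²∫u² with equality for the first sine mode sin(π(x−x₀)/L) (x₀ the left endpoint), so the inequality holds for all u iff (1−α)(π/L)² ≥ α − c, i.e. α ≤ ((π/L)² + c)/((π/L)² + 1) = (1 + c(L/π)²)/(1 + (L/π)²). (Direct route, valid since c ≤ 0: Poincaré gives c∫u² ≥ c(L/π)²∫(u')², so a(u,u) ≥ (1 + c(L/π)²)∫(u')², while ||u||_{H^1}² ≤ (1 + (L/π)²)∫(u')²; dividing yields the same α.) With (π/L)² = 1 and c = -3/8, the largest admissible constant is α = ((π/L)² + c)/((π/L)² + 1).
Simplifying, α = 5/16.


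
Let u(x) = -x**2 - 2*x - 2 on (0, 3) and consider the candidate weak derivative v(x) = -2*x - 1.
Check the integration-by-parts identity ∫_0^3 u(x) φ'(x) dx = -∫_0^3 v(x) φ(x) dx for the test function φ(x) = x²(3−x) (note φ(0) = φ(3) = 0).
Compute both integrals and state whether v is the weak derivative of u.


LHS = 189/5, RHS = 621/20. No, v is not the weak derivative of u.

u(x) = -x**2 - 2*x - 2, classical derivative u'(x) = -2*x - 2.
φ(x) = x²(3−x), so φ'(x) = 3*x*(2 - x).
Note φ(0) = φ(3) = 0, so the boundary term u·φ vanishes.
LHS = ∫_0^3 u(x) φ'(x) dx = ∫_0^3 (3*x^4 - 6*x^2 - 12*x) dx. Term by term:
  ∫_0^3 3*x^4 dx = 729/5;  ∫_0^3 -6*x^2 dx = -54;  ∫_0^3 -12*x dx = -54.
Sum: 729/5 − 54 − 54 = 189/5.
So LHS = 189/5.
∫_0^3 v(x) φ(x) dx = ∫_0^3 (2*x^4 - 5*x^3 - 3*x^2) dx. Term by term:
  ∫_0^3 2*x^4 dx = 486/5;  ∫_0^3 -5*x^3 dx = -405/4;  ∫_0^3 -3*x^2 dx = -27.
Sum: 486/5 − 405/4 − 27 = -621/20.
So RHS = -∫_0^3 v(x) φ(x) dx = 621/20.
LHS − RHS = 27/4 ≠ 0, so the identity fails.
(For a valid weak derivative the identity must hold for EVERY test function, in particular this one. The failure shows v is NOT the weak derivative of u.)
Correct weak derivative would be u'(x) = -2*x - 2.


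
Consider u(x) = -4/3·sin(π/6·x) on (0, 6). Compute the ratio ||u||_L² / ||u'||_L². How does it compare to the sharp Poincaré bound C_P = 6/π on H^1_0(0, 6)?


||u||_L² / ||u'||_L² = 6/π = C_P.

u(x) = -4/3·sin(π/6·x), so u'(x) = -2*π*cos(π*x/6)/9.
Writing u(x) = A·sin(kπx/L) with A = -4/3 and k = 1, use ∫_0^L sin²(kπx/L) dx = L/2 and ∫_0^L cos²(kπx/L) dx = L/2.
u² = 16/9·sin²(π/6·x) and (u')² = 4*π^2/81·cos²(π/6·x), and each of sin², cos² integrates to L/2 = 3 over (0, 6).
∫_0^6 u² dx = 16/3, so ||u||_L² = 4*sqrt(3)/3.
∫_0^6 (u')² dx = 4*π^2/27, so ||u'||_L² = 2*sqrt(3)*π/9.
Ratio ||u||_L² / ||u'||_L² = 6/π.
Sharp Poincaré constant on H^1_0(0, 6) is C_P = L/π = 6/π, achieved by sin(π/6·x).
This is the k = 1 eigenfunction (up to amplitude), so the ratio equals the sharp Poincaré constant exactly.
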